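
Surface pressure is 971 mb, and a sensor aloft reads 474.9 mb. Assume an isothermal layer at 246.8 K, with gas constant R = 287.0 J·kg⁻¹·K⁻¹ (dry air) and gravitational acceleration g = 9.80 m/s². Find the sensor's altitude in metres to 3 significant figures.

Scale height: H = RT/g = 287.0 × 246.8 / 9.80 = 7227.7 m.
Invert the barometric formula: z = H ln(P₀/P).
P₀/P = 971/474.9 = 2.0446; ln(2.0446) = 0.71520.
z = 7227.7 × 0.71520 = 5169.3 m.

z ≈ 5170 m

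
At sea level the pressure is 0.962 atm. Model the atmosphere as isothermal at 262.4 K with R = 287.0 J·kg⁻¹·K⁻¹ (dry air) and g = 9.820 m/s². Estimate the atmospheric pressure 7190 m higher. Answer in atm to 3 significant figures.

P ≈ 0.377 atm

Scale height: H = RT/g = 287.0 × 262.4 / 9.820 = 7668.9 m.
Barometric formula: P = P₀ exp(−z/H).
z/H = 7190.0/7668.9 = 0.93755; exp(−0.93755) = 0.39159.
P = 0.962 × 0.39159 = 0.37671 atm.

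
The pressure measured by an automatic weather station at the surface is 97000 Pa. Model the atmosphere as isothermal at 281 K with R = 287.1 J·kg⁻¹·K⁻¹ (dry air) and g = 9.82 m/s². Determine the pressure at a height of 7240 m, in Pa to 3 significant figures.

P ≈ 40200 Pa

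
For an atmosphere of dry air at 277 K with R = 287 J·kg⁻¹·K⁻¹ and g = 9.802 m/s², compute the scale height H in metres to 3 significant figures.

The scale height of an isothermal atmosphere is H = RT/g.
H = 287 × 277 / 9.802 = 79499/9.802 = 8110.5 m.

H ≈ 8110 m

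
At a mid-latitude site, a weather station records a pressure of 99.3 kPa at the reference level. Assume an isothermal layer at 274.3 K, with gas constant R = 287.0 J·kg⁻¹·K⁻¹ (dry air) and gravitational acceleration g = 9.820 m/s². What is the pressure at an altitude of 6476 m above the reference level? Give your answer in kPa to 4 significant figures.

P ≈ 44.27 kPa

Scale height: H = RT/g = 287.0 × 274.3 / 9.820 = 8016.7 m.
Barometric formula: P = P₀ exp(−z/H).
z/H = 6476.0/8016.7 = 0.80781; exp(−0.80781) = 0.44583.
P = 99.3 × 0.44583 = 44.271 kPa.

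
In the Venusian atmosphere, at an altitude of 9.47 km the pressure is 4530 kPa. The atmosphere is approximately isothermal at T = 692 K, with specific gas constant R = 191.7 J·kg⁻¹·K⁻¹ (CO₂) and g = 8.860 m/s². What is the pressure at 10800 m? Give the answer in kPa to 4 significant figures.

P ≈ 4145 kPa

Scale height: H = RT/g = 191.7 × 692 / 8.860 = 14973 m.
Between two levels, P₂ = P₁ exp(−Δz/H) with Δz = z₂ − z₁.
Δz = 10800 − 9470.0 = 1330.0 m; Δz/H = 1330.0/14973 = 0.088827.
P₂ = 4530 × exp(−0.088827) = 4530 × 0.91500 = 4144.9 kPa.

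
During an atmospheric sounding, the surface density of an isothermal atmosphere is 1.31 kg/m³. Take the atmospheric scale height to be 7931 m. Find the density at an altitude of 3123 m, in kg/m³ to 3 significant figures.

ρ ≈ 0.884 kg/m³

In an isothermal atmosphere, density decays like pressure: ρ = ρ₀ exp(−z/H).
z/H = 3123.0/7931.0 = 0.39377; exp(−0.39377) = 0.67451.
ρ = 1.31 × 0.67451 = 0.88361 kg/m³.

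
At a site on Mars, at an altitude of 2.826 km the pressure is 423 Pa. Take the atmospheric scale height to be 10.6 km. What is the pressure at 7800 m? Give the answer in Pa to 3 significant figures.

P ≈ 265 Pa

Between two levels, P₂ = P₁ exp(−Δz/H) with Δz = z₂ − z₁.
Δz = 7800.0 − 2826.0 = 4974.0 m; Δz/H = 4974.0/10600 = 0.46925.
P₂ = 423 × exp(−0.46925) = 423 × 0.62547 = 264.57 Pa.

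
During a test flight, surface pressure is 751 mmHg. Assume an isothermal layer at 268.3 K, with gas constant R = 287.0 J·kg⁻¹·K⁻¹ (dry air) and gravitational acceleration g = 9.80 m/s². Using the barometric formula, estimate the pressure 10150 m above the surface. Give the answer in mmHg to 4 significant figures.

P ≈ 206.4 mmHg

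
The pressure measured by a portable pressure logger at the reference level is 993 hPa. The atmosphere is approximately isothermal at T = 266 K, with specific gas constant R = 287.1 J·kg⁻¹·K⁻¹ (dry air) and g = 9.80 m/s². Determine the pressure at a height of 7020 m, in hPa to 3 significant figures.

P ≈ 403 hPa

Scale height: H = RT/g = 287.1 × 266 / 9.80 = 7792.7 m.
Barometric formula: P = P₀ exp(−z/H).
z/H = 7020.0/7792.7 = 0.90084; exp(−0.90084) = 0.40623.
P = 993 × 0.40623 = 403.39 hPa.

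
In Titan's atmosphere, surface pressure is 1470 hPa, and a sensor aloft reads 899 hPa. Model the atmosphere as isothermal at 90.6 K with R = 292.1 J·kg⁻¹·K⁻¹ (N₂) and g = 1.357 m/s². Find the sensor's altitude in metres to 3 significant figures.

z ≈ 9590 m

Scale height: H = RT/g = 292.1 × 90.6 / 1.357 = 19502 m.
Invert the barometric formula: z = H ln(P₀/P).
P₀/P = 1470/899 = 1.6352; ln(1.6352) = 0.49177.
z = 19502 × 0.49177 = 9590.5 m.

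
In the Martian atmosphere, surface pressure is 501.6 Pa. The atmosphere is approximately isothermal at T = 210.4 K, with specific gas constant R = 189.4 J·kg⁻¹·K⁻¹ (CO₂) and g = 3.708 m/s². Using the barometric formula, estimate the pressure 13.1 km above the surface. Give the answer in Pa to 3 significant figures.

Scale height: H = RT/g = 189.4 × 210.4 / 3.708 = 10747 m.
Barometric formula: P = P₀ exp(−z/H).
z/H = 13100/10747 = 1.2189; exp(−1.2189) = 0.29556.
P = 501.6 × 0.29556 = 148.25 Pa.

P ≈ 148 Pa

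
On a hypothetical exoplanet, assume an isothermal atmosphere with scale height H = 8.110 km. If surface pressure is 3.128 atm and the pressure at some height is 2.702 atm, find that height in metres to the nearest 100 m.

Invert the barometric formula: z = H ln(P₀/P).
P₀/P = 3.128/2.702 = 1.1577; ln(1.1577) = 0.14644.
z = 8110.0 × 0.14644 = 1187.6 m.

z ≈ 1200 m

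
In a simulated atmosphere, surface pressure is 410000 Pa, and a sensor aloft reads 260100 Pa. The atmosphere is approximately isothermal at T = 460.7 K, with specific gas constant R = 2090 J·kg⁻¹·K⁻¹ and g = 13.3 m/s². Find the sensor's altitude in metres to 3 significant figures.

Scale height: H = RT/g = 2090 × 460.7 / 13.3 = 72396 m.
Invert the barometric formula: z = H ln(P₀/P).
P₀/P = 410000/260100 = 1.5763; ln(1.5763) = 0.45508.
z = 72396 × 0.45508 = 32946 m.

z ≈ 32900 m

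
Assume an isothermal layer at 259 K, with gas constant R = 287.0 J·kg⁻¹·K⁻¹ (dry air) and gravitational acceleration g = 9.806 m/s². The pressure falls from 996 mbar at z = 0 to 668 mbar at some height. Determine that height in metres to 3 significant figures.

z ≈ 3030 m

Scale height: H = RT/g = 287.0 × 259 / 9.806 = 7580.4 m.
Invert the barometric formula: z = H ln(P₀/P).
P₀/P = 996/668 = 1.4910; ln(1.4910) = 0.39945.
z = 7580.4 × 0.39945 = 3028.0 m.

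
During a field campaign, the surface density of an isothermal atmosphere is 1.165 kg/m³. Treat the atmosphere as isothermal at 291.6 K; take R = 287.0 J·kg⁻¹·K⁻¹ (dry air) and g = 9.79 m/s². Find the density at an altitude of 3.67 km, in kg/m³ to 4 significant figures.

ρ ≈ 0.7584 kg/m³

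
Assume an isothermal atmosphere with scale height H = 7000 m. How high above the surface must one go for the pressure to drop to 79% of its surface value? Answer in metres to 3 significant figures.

z ≈ 1650 m

Set P/P₀ = exp(−z/H) = 0.79, so z = −H ln(0.79).
−ln(0.79) = 0.23572; z = 7000.0 × 0.23572 = 1650.0 m.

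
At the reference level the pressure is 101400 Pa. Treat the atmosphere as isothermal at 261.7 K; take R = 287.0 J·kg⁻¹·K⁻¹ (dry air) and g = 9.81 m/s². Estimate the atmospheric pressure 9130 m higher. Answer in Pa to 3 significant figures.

Scale height: H = RT/g = 287.0 × 261.7 / 9.81 = 7656.3 m.
Barometric formula: P = P₀ exp(−z/H).
z/H = 9130.0/7656.3 = 1.1925; exp(−1.1925) = 0.30346.
P = 101400 × 0.30346 = 30771 Pa.

P ≈ 30800 Pa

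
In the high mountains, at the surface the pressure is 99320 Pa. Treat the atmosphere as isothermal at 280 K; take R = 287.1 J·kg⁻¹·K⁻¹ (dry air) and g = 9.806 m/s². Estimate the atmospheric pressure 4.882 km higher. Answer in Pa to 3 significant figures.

P ≈ 54800 Pa

Scale height: H = RT/g = 287.1 × 280 / 9.806 = 8197.8 m.
Barometric formula: P = P₀ exp(−z/H).
z/H = 4882.0/8197.8 = 0.59553; exp(−0.59553) = 0.55127.
P = 99320 × 0.55127 = 54752 Pa.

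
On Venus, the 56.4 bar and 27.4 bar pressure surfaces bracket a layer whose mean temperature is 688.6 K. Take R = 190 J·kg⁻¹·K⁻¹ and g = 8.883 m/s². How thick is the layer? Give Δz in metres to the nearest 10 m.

Hypsometric equation: Δz = (R T̄/g) ln(P₁/P₂).
R T̄/g = 190 × 688.6 / 8.883 = 14729 m.
ln(56.4/27.4) = ln(2.0584) = 0.72193.
Δz = 14729 × 0.72193 = 10633 m.

Δz ≈ 10630 m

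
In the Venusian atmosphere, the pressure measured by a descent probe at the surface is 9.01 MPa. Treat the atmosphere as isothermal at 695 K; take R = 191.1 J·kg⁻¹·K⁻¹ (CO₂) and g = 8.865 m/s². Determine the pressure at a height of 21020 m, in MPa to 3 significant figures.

Scale height: H = RT/g = 191.1 × 695 / 8.865 = 14982 m.
Barometric formula: P = P₀ exp(−z/H).
z/H = 21020/14982 = 1.4030; exp(−1.4030) = 0.24586.
P = 9.01 × 0.24586 = 2.2152 MPa.

P ≈ 2.22 MPa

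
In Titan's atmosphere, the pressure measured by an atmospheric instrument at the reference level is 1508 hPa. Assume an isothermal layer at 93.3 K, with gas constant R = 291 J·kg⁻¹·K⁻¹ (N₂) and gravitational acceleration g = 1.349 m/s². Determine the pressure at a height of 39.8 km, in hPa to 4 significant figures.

Scale height: H = RT/g = 291 × 93.3 / 1.349 = 20126 m.
Barometric formula: P = P₀ exp(−z/H).
z/H = 39800/20126 = 1.9775; exp(−1.9775) = 0.13841.
P = 1508 × 0.13841 = 208.72 hPa.

P ≈ 208.7 hPa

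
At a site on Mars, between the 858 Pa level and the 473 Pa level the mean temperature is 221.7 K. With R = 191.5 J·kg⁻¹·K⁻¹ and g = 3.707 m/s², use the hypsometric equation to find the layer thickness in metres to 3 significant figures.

Hypsometric equation: Δz = (R T̄/g) ln(P₁/P₂).
R T̄/g = 191.5 × 221.7 / 3.707 = 11453 m.
ln(858/473) = ln(1.8140) = 0.59553.
Δz = 11453 × 0.59553 = 6820.6 m.

Δz ≈ 6820 m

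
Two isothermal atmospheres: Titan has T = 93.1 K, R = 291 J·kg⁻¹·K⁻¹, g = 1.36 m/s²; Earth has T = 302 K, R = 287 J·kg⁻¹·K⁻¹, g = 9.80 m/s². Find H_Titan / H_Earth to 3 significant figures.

H = RT/g for each body.
H_Titan = 291 × 93.1 / 1.36 = 19921 m.
H_Earth = 287 × 302 / 9.80 = 8844.3 m.
H_Titan/H_Earth = 19921/8844.3 = 2.2524.

H_Titan/H_Earth ≈ 2.25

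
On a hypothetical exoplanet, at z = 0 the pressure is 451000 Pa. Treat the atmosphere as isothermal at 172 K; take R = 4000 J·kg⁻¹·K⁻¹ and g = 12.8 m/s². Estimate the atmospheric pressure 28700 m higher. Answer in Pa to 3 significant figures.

P ≈ 264000 Pa

Scale height: H = RT/g = 4000 × 172 / 12.8 = 53750 m.
Barometric formula: P = P₀ exp(−z/H).
z/H = 28700/53750 = 0.53395; exp(−0.53395) = 0.58628.
P = 451000 × 0.58628 = 264410 Pa.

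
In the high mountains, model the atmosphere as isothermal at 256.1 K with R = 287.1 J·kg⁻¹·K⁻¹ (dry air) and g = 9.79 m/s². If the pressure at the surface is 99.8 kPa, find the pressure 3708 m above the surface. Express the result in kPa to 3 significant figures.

Scale height: H = RT/g = 287.1 × 256.1 / 9.79 = 7510.3 m.
Barometric formula: P = P₀ exp(−z/H).
z/H = 3708.0/7510.3 = 0.49372; exp(−0.49372) = 0.61035.
P = 99.8 × 0.61035 = 60.913 kPa.

P ≈ 60.9 kPa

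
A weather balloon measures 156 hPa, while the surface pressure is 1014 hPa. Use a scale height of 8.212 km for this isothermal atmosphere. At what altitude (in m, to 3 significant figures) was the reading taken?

z ≈ 15400 m

Invert the barometric formula: z = H ln(P₀/P).
P₀/P = 1014/156 = 6.5000; ln(6.5000) = 1.8718.
z = 8212.0 × 1.8718 = 15371 m.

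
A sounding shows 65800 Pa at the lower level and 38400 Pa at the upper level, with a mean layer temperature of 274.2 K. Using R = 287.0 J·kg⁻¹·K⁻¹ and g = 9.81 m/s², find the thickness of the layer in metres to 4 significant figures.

Δz ≈ 4320 m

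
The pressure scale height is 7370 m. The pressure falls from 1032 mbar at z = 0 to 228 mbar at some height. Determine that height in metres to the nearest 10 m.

Invert the barometric formula: z = H ln(P₀/P).
P₀/P = 1032/228 = 4.5263; ln(4.5263) = 1.5099.
z = 7370.0 × 1.5099 = 11128 m.

z ≈ 11130 m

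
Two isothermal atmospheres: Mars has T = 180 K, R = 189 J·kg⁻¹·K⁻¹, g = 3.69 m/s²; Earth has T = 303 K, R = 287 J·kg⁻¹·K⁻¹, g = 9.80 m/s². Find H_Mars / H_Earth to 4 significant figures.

H_Mars/H_Earth ≈ 1.039

H = RT/g for each body.
H_Mars = 189 × 180 / 3.69 = 9219.5 m.
H_Earth = 287 × 303 / 9.80 = 8873.6 m.
H_Mars/H_Earth = 9219.5/8873.6 = 1.0390.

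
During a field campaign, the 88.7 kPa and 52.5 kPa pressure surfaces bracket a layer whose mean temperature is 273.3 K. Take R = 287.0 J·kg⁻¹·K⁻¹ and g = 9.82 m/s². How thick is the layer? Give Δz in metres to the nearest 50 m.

Hypsometric equation: Δz = (R T̄/g) ln(P₁/P₂).
R T̄/g = 287.0 × 273.3 / 9.82 = 7987.5 m.
ln(88.7/52.5) = ln(1.6895) = 0.52443.
Δz = 7987.5 × 0.52443 = 4188.9 m.

Δz ≈ 4200 m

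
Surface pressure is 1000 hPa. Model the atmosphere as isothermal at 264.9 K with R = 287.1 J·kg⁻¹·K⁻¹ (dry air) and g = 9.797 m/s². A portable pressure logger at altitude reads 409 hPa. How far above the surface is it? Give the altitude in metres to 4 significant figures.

z ≈ 6940 m

Scale height: H = RT/g = 287.1 × 264.9 / 9.797 = 7762.9 m.
Invert the barometric formula: z = H ln(P₀/P).
P₀/P = 1000/409 = 2.4450; ln(2.4450) = 0.89405.
z = 7762.9 × 0.89405 = 6940.4 m.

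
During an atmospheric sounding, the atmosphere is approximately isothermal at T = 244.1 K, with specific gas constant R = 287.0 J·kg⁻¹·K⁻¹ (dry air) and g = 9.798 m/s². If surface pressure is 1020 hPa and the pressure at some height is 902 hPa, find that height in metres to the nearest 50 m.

z ≈ 900 m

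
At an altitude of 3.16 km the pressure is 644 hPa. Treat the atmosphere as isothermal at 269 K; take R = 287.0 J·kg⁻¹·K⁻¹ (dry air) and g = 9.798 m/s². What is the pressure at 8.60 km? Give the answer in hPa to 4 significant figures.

Scale height: H = RT/g = 287.0 × 269 / 9.798 = 7879.5 m.
Between two levels, P₂ = P₁ exp(−Δz/H) with Δz = z₂ − z₁.
Δz = 8600.0 − 3160.0 = 5440.0 m; Δz/H = 5440.0/7879.5 = 0.69040.
P₂ = 644 × exp(−0.69040) = 644 × 0.50138 = 322.89 hPa.

P ≈ 322.9 hPa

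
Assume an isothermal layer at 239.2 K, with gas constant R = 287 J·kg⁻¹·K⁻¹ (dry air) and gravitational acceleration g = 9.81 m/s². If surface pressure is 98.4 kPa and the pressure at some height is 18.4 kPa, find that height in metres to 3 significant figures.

Scale height: H = RT/g = 287 × 239.2 / 9.81 = 6998.0 m.
Invert the barometric formula: z = H ln(P₀/P).
P₀/P = 98.4/18.4 = 5.3478; ln(5.3478) = 1.6767.
z = 6998.0 × 1.6767 = 11734 m.

z ≈ 11700 m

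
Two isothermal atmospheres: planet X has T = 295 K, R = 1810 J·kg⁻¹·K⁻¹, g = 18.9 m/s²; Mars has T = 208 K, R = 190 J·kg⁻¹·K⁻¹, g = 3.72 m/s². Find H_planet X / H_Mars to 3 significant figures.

H_planet X/H_Mars ≈ 2.66

H = RT/g for each body.
H_planet X = 1810 × 295 / 18.9 = 28251 m.
H_Mars = 190 × 208 / 3.72 = 10624 m.
H_planet X/H_Mars = 28251/10624 = 2.6592.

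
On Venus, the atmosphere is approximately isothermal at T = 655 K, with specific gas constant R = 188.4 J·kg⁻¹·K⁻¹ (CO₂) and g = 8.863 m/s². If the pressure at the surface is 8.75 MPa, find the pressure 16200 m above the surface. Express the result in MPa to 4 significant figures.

Scale height: H = RT/g = 188.4 × 655 / 8.863 = 13923 m.
Barometric formula: P = P₀ exp(−z/H).
z/H = 16200/13923 = 1.1635; exp(−1.1635) = 0.31239.
P = 8.75 × 0.31239 = 2.7334 MPa.

P ≈ 2.733 MPa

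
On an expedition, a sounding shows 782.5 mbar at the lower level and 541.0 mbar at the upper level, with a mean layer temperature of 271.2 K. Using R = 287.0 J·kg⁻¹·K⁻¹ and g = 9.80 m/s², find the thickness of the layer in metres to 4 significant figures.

Δz ≈ 2931 m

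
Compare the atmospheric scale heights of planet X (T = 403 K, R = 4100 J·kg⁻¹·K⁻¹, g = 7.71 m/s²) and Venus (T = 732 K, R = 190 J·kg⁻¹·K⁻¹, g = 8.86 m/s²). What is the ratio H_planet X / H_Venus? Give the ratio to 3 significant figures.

H = RT/g for each body.
H_planet X = 4100 × 403 / 7.71 = 214310 m.
H_Venus = 190 × 732 / 8.86 = 15698 m.
H_planet X/H_Venus = 214310/15698 = 13.652.

H_planet X/H_Venus ≈ 13.7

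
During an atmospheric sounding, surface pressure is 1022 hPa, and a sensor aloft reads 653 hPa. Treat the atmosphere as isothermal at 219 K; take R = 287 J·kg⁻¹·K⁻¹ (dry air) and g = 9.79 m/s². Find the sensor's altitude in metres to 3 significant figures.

z ≈ 2880 m

Scale height: H = RT/g = 287 × 219 / 9.79 = 6420.1 m.
Invert the barometric formula: z = H ln(P₀/P).
P₀/P = 1022/653 = 1.5651; ln(1.5651) = 0.44795.
z = 6420.1 × 0.44795 = 2875.9 m.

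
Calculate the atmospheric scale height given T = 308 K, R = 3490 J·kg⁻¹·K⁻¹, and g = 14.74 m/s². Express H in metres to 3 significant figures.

H ≈ 72900 m

The scale height of an isothermal atmosphere is H = RT/g.
H = 3490 × 308 / 14.74 = 1074900/14.74 = 72924 m.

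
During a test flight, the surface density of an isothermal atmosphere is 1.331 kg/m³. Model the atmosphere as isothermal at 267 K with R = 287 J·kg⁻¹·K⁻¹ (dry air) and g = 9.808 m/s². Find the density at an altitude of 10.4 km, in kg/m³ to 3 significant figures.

Scale height: H = RT/g = 287 × 267 / 9.808 = 7812.9 m.
In an isothermal atmosphere, density decays like pressure: ρ = ρ₀ exp(−z/H).
z/H = 10400/7812.9 = 1.3311; exp(−1.3311) = 0.26419.
ρ = 1.331 × 0.26419 = 0.35164 kg/m³.

ρ ≈ 0.352 kg/m³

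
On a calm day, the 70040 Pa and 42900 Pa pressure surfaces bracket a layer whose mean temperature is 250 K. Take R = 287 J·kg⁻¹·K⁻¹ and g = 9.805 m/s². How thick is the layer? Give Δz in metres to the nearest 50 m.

Δz ≈ 3600 m

Hypsometric equation: Δz = (R T̄/g) ln(P₁/P₂).
R T̄/g = 287 × 250 / 9.805 = 7317.7 m.
ln(70040/42900) = ln(1.6326) = 0.49017.
Δz = 7317.7 × 0.49017 = 3586.9 m.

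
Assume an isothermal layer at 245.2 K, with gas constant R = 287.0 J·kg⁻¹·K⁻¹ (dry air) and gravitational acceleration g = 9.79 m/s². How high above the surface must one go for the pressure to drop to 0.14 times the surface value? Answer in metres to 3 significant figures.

z ≈ 14100 m

Scale height: H = RT/g = 287.0 × 245.2 / 9.79 = 7188.2 m.
Set P/P₀ = exp(−z/H) = 0.14, so z = −H ln(0.14).
−ln(0.14) = 1.9661; z = 7188.2 × 1.9661 = 14133 m.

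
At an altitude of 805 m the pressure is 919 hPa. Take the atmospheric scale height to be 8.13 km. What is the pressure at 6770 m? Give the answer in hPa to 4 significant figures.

P ≈ 441.2 hPa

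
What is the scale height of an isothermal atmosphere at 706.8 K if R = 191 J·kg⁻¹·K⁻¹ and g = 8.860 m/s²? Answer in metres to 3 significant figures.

H ≈ 15200 m

The scale height of an isothermal atmosphere is H = RT/g.
H = 191 × 706.8 / 8.860 = 135000/8.860 = 15237 m.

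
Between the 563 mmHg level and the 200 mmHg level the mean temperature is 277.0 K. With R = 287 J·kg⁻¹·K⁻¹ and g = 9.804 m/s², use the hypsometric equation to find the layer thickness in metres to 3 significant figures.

Δz ≈ 8390 m

Hypsometric equation: Δz = (R T̄/g) ln(P₁/P₂).
R T̄/g = 287 × 277.0 / 9.804 = 8108.8 m.
ln(563/200) = ln(2.8150) = 1.0350.
Δz = 8108.8 × 1.0350 = 8392.6 m.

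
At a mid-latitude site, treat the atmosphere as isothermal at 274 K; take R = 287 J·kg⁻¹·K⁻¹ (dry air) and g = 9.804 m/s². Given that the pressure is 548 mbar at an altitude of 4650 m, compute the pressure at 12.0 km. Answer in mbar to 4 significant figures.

P ≈ 219.2 mbar

Scale height: H = RT/g = 287 × 274 / 9.804 = 8021.0 m.
Between two levels, P₂ = P₁ exp(−Δz/H) with Δz = z₂ − z₁.
Δz = 12000 − 4650.0 = 7350.0 m; Δz/H = 7350.0/8021.0 = 0.91634.
P₂ = 548 × exp(−0.91634) = 548 × 0.39998 = 219.19 mbar.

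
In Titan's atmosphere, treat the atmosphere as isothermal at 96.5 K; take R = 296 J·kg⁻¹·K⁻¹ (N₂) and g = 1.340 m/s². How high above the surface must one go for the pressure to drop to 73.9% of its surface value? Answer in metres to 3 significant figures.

z ≈ 6450 m

Scale height: H = RT/g = 296 × 96.5 / 1.340 = 21316 m.
Set P/P₀ = exp(−z/H) = 0.739, so z = −H ln(0.739).
−ln(0.739) = 0.30246; z = 21316 × 0.30246 = 6447.2 m.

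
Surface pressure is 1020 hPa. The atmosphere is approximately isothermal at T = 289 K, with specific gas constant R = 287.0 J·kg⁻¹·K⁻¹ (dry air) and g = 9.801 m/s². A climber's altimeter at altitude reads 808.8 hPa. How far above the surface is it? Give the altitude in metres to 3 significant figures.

z ≈ 1960 m

Scale height: H = RT/g = 287.0 × 289 / 9.801 = 8462.7 m.
Invert the barometric formula: z = H ln(P₀/P).
P₀/P = 1020/808.8 = 1.2611; ln(1.2611) = 0.23198.
z = 8462.7 × 0.23198 = 1963.2 m.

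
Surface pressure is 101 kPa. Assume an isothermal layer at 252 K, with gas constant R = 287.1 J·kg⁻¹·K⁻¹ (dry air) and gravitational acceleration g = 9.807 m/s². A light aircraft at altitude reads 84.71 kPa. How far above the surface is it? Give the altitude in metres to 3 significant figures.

z ≈ 1300 m

Scale height: H = RT/g = 287.1 × 252 / 9.807 = 7377.3 m.
Invert the barometric formula: z = H ln(P₀/P).
P₀/P = 101/84.71 = 1.1923; ln(1.1923) = 0.17588.
z = 7377.3 × 0.17588 = 1297.5 m.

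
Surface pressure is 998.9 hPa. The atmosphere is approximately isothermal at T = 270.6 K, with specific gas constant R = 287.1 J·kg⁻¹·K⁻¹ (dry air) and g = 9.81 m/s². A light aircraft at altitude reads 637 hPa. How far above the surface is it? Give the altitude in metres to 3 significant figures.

z ≈ 3560 m

Scale height: H = RT/g = 287.1 × 270.6 / 9.81 = 7919.4 m.
Invert the barometric formula: z = H ln(P₀/P).
P₀/P = 998.9/637 = 1.5681; ln(1.5681) = 0.44986.
z = 7919.4 × 0.44986 = 3562.6 m.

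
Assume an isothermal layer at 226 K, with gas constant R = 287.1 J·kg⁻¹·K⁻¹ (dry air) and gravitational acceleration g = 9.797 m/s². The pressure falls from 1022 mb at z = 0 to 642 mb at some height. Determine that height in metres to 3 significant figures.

z ≈ 3080 m

Scale height: H = RT/g = 287.1 × 226 / 9.797 = 6622.9 m.
Invert the barometric formula: z = H ln(P₀/P).
P₀/P = 1022/642 = 1.5919; ln(1.5919) = 0.46493.
z = 6622.9 × 0.46493 = 3079.2 m.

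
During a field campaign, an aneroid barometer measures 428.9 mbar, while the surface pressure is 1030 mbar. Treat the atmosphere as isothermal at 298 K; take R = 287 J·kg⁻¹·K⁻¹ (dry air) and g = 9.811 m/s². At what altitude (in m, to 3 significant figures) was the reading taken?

z ≈ 7640 m

Scale height: H = RT/g = 287 × 298 / 9.811 = 8717.4 m.
Invert the barometric formula: z = H ln(P₀/P).
P₀/P = 1030/428.9 = 2.4015; ln(2.4015) = 0.87609.
z = 8717.4 × 0.87609 = 7637.2 m.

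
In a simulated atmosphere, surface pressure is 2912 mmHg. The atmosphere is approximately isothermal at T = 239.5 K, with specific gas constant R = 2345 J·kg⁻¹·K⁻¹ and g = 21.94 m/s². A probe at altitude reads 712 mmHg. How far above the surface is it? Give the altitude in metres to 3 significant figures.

z ≈ 36100 m

Scale height: H = RT/g = 2345 × 239.5 / 21.94 = 25598 m.
Invert the barometric formula: z = H ln(P₀/P).
P₀/P = 2912/712 = 4.0899; ln(4.0899) = 1.4085.
z = 25598 × 1.4085 = 36055 m.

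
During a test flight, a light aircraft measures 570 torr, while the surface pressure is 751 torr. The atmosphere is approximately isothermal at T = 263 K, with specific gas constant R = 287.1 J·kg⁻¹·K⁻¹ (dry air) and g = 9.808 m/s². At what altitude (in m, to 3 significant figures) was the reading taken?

Scale height: H = RT/g = 287.1 × 263 / 9.808 = 7698.5 m.
Invert the barometric formula: z = H ln(P₀/P).
P₀/P = 751/570 = 1.3175; ln(1.3175) = 0.27574.
z = 7698.5 × 0.27574 = 2122.8 m.

z ≈ 2120 m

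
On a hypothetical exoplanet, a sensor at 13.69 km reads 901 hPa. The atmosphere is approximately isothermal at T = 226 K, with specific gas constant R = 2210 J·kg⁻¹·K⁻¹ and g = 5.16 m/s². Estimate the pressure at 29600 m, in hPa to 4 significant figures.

P ≈ 764.4 hPa

Scale height: H = RT/g = 2210 × 226 / 5.16 = 96795 m.
Between two levels, P₂ = P₁ exp(−Δz/H) with Δz = z₂ − z₁.
Δz = 29600 − 13690 = 15910 m; Δz/H = 15910/96795 = 0.16437.
P₂ = 901 × exp(−0.16437) = 901 × 0.84843 = 764.44 hPa.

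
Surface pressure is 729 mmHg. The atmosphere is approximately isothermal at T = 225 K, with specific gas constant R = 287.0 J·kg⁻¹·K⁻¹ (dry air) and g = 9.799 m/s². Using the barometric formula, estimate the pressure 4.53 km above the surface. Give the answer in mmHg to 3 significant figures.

Scale height: H = RT/g = 287.0 × 225 / 9.799 = 6590.0 m.
Barometric formula: P = P₀ exp(−z/H).
z/H = 4530.0/6590.0 = 0.68741; exp(−0.68741) = 0.50288.
P = 729 × 0.50288 = 366.60 mmHg.

P ≈ 367 mmHg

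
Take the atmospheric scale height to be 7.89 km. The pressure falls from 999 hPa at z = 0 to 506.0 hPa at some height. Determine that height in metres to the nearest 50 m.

Invert the barometric formula: z = H ln(P₀/P).
P₀/P = 999/506.0 = 1.9743; ln(1.9743) = 0.68021.
z = 7890.0 × 0.68021 = 5366.9 m.

z ≈ 5350 m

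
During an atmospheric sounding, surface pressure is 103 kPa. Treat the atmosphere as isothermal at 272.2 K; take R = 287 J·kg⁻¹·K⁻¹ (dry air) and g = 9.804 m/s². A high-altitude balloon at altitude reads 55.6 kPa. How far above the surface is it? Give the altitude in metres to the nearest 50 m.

Scale height: H = RT/g = 287 × 272.2 / 9.804 = 7968.3 m.
Invert the barometric formula: z = H ln(P₀/P).
P₀/P = 103/55.6 = 1.8525; ln(1.8525) = 0.61654.
z = 7968.3 × 0.61654 = 4912.8 m.

z ≈ 4900 m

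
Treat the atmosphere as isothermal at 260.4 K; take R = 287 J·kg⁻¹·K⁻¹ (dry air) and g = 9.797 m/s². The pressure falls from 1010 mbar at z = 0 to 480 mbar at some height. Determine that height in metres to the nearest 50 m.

Scale height: H = RT/g = 287 × 260.4 / 9.797 = 7628.3 m.
Invert the barometric formula: z = H ln(P₀/P).
P₀/P = 1010/480 = 2.1042; ln(2.1042) = 0.74394.
z = 7628.3 × 0.74394 = 5675.0 m.

z ≈ 5650 m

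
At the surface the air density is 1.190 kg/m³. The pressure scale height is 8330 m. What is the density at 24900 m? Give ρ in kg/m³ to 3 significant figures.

In an isothermal atmosphere, density decays like pressure: ρ = ρ₀ exp(−z/H).
z/H = 24900/8330.0 = 2.9892; exp(−2.9892) = 0.050328.
ρ = 1.190 × 0.050328 = 0.059890 kg/m³.

ρ ≈ 0.0599 kg/m³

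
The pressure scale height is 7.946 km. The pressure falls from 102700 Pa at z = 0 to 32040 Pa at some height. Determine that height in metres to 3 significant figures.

Invert the barometric formula: z = H ln(P₀/P).
P₀/P = 102700/32040 = 3.2054; ln(3.2054) = 1.1648.
z = 7946.0 × 1.1648 = 9255.5 m.

z ≈ 9260 m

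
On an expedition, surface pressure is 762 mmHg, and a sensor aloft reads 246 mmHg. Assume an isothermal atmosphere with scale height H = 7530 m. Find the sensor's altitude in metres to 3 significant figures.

z ≈ 8510 m

Invert the barometric formula: z = H ln(P₀/P).
P₀/P = 762/246 = 3.0976; ln(3.0976) = 1.1306.
z = 7530.0 × 1.1306 = 8513.4 m.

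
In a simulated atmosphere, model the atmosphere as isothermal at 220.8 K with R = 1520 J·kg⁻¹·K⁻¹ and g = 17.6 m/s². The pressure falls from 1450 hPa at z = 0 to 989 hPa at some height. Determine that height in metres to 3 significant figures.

z ≈ 7300 m

Scale height: H = RT/g = 1520 × 220.8 / 17.6 = 19069 m.
Invert the barometric formula: z = H ln(P₀/P).
P₀/P = 1450/989 = 1.4661; ln(1.4661) = 0.38261.
z = 19069 × 0.38261 = 7296.0 m.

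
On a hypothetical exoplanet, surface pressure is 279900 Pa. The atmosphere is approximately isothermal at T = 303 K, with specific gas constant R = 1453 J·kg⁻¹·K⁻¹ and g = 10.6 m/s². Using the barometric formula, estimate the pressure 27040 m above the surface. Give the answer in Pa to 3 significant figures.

P ≈ 146000 Pa

Scale height: H = RT/g = 1453 × 303 / 10.6 = 41534 m.
Barometric formula: P = P₀ exp(−z/H).
z/H = 27040/41534 = 0.65103; exp(−0.65103) = 0.52151.
P = 279900 × 0.52151 = 145970 Pa.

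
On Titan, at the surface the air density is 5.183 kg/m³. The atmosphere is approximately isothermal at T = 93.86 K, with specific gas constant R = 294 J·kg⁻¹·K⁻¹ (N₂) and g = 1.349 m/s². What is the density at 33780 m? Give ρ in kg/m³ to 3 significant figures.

ρ ≈ 0.994 kg/m³

Scale height: H = RT/g = 294 × 93.86 / 1.349 = 20456 m.
In an isothermal atmosphere, density decays like pressure: ρ = ρ₀ exp(−z/H).
z/H = 33780/20456 = 1.6513; exp(−1.6513) = 0.19180.
ρ = 5.183 × 0.19180 = 0.99410 kg/m³.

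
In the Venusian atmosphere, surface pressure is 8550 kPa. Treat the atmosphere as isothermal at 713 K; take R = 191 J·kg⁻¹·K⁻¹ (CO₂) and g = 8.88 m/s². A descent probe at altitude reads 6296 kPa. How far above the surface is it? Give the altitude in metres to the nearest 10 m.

z ≈ 4690 m

Scale height: H = RT/g = 191 × 713 / 8.88 = 15336 m.
Invert the barometric formula: z = H ln(P₀/P).
P₀/P = 8550/6296 = 1.3580; ln(1.3580) = 0.30601.
z = 15336 × 0.30601 = 4693.0 m.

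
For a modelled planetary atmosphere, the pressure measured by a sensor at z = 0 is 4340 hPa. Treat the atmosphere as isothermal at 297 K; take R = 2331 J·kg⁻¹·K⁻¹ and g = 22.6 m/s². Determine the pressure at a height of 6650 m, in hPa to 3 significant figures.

P ≈ 3490 hPa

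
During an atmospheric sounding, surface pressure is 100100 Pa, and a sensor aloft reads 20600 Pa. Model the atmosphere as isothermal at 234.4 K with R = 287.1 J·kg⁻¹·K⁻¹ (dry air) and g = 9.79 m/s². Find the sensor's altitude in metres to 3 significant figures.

Scale height: H = RT/g = 287.1 × 234.4 / 9.79 = 6874.0 m.
Invert the barometric formula: z = H ln(P₀/P).
P₀/P = 100100/20600 = 4.8592; ln(4.8592) = 1.5809.
z = 6874.0 × 1.5809 = 10867 m.

z ≈ 10900 m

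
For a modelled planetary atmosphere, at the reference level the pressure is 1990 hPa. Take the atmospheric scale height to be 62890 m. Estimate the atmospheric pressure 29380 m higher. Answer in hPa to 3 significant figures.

P ≈ 1250 hPa

Barometric formula: P = P₀ exp(−z/H).
z/H = 29380/62890 = 0.46716; exp(−0.46716) = 0.62678.
P = 1990 × 0.62678 = 1247.3 hPa.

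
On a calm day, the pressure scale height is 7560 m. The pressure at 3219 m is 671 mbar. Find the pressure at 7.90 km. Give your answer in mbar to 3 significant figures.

Between two levels, P₂ = P₁ exp(−Δz/H) with Δz = z₂ − z₁.
Δz = 7900.0 − 3219.0 = 4681.0 m; Δz/H = 4681.0/7560.0 = 0.61918.
P₂ = 671 × exp(−0.61918) = 671 × 0.53839 = 361.26 mbar.

P ≈ 361 mbar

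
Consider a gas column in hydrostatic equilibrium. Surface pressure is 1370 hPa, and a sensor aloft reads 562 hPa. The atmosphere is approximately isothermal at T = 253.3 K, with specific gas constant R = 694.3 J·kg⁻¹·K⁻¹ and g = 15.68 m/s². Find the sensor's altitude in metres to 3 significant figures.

z ≈ 9990 m

Scale height: H = RT/g = 694.3 × 253.3 / 15.68 = 11216 m.
Invert the barometric formula: z = H ln(P₀/P).
P₀/P = 1370/562 = 2.4377; ln(2.4377) = 0.89105.
z = 11216 × 0.89105 = 9994.0 m.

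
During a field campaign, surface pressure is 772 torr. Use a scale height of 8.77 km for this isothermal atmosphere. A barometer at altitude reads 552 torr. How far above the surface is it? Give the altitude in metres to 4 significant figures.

Invert the barometric formula: z = H ln(P₀/P).
P₀/P = 772/552 = 1.3986; ln(1.3986) = 0.33547.
z = 8770.0 × 0.33547 = 2942.1 m.

z ≈ 2942 m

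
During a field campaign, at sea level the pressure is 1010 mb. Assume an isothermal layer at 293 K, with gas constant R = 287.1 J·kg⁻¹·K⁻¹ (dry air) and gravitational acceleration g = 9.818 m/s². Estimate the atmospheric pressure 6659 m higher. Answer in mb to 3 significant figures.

Scale height: H = RT/g = 287.1 × 293 / 9.818 = 8568.0 m.
Barometric formula: P = P₀ exp(−z/H).
z/H = 6659.0/8568.0 = 0.77719; exp(−0.77719) = 0.45970.
P = 1010 × 0.45970 = 464.30 mb.

P ≈ 464 mb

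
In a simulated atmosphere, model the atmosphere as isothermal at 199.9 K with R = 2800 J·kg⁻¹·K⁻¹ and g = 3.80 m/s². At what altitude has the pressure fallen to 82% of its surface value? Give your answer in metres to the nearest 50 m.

z ≈ 29250 m

Scale height: H = RT/g = 2800 × 199.9 / 3.80 = 147290 m.
Set P/P₀ = exp(−z/H) = 0.82, so z = −H ln(0.82).
−ln(0.82) = 0.19845; z = 147290 × 0.19845 = 29230 m.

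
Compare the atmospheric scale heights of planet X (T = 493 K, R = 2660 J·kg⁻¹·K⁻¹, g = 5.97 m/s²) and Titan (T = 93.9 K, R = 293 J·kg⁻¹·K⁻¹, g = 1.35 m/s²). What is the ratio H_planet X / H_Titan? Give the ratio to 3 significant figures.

H_planet X/H_Titan ≈ 10.8

H = RT/g for each body.
H_planet X = 2660 × 493 / 5.97 = 219660 m.
H_Titan = 293 × 93.9 / 1.35 = 20380 m.
H_planet X/H_Titan = 219660/20380 = 10.778.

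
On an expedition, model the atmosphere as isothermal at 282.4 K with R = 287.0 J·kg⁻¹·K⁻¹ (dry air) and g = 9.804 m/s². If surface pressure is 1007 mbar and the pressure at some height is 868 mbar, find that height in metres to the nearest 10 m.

Scale height: H = RT/g = 287.0 × 282.4 / 9.804 = 8266.9 m.
Invert the barometric formula: z = H ln(P₀/P).
P₀/P = 1007/868 = 1.1601; ln(1.1601) = 0.14851.
z = 8266.9 × 0.14851 = 1227.7 m.

z ≈ 1230 m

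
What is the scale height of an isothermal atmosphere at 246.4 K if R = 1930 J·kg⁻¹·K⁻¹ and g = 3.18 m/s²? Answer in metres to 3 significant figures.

H ≈ 150000 m

The scale height of an isothermal atmosphere is H = RT/g.
H = 1930 × 246.4 / 3.18 = 475550/3.18 = 149540 m.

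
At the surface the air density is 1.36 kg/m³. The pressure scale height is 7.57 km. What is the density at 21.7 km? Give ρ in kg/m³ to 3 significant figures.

In an isothermal atmosphere, density decays like pressure: ρ = ρ₀ exp(−z/H).
z/H = 21700/7570.0 = 2.8666; exp(−2.8666) = 0.056892.
ρ = 1.36 × 0.056892 = 0.077373 kg/m³.

ρ ≈ 0.0774 kg/m³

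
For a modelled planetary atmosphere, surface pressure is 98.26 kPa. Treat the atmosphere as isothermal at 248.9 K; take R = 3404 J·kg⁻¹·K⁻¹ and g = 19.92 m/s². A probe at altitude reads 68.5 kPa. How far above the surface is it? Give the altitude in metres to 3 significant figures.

Scale height: H = RT/g = 3404 × 248.9 / 19.92 = 42533 m.
Invert the barometric formula: z = H ln(P₀/P).
P₀/P = 98.26/68.5 = 1.4345; ln(1.4345) = 0.36082.
z = 42533 × 0.36082 = 15347 m.

z ≈ 15300 m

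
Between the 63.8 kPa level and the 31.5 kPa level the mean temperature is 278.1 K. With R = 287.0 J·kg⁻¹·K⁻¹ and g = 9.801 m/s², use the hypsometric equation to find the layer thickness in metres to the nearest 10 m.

Hypsometric equation: Δz = (R T̄/g) ln(P₁/P₂).
R T̄/g = 287.0 × 278.1 / 9.801 = 8143.5 m.
ln(63.8/31.5) = ln(2.0254) = 0.70577.
Δz = 8143.5 × 0.70577 = 5747.4 m.

Δz ≈ 5750 m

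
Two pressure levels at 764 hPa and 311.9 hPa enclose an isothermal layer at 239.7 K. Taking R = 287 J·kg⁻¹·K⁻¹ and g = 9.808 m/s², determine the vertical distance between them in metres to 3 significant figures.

Hypsometric equation: Δz = (R T̄/g) ln(P₁/P₂).
R T̄/g = 287 × 239.7 / 9.808 = 7014.1 m.
ln(764/311.9) = ln(2.4495) = 0.89588.
Δz = 7014.1 × 0.89588 = 6283.8 m.

Δz ≈ 6280 m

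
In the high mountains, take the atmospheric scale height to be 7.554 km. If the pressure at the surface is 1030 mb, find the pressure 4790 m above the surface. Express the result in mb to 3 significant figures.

Barometric formula: P = P₀ exp(−z/H).
z/H = 4790.0/7554.0 = 0.63410; exp(−0.63410) = 0.53041.
P = 1030 × 0.53041 = 546.32 mb.

P ≈ 546 mb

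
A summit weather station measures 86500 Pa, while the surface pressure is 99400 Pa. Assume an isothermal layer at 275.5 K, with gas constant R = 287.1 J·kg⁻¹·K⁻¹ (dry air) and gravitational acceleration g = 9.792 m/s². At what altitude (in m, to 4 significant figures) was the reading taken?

z ≈ 1123 m

Scale height: H = RT/g = 287.1 × 275.5 / 9.792 = 8077.6 m.
Invert the barometric formula: z = H ln(P₀/P).
P₀/P = 99400/86500 = 1.1491; ln(1.1491) = 0.13898.
z = 8077.6 × 0.13898 = 1122.6 m.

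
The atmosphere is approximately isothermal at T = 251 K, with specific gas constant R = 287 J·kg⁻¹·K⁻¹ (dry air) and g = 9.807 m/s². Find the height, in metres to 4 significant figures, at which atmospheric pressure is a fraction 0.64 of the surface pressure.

Scale height: H = RT/g = 287 × 251 / 9.807 = 7345.5 m.
Set P/P₀ = exp(−z/H) = 0.64, so z = −H ln(0.64).
−ln(0.64) = 0.44629; z = 7345.5 × 0.44629 = 3278.2 m.

z ≈ 3278 m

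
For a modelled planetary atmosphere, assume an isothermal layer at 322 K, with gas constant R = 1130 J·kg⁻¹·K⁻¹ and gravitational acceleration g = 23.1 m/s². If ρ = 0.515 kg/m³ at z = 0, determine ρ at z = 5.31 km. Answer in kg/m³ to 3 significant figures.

Scale height: H = RT/g = 1130 × 322 / 23.1 = 15752 m.
In an isothermal atmosphere, density decays like pressure: ρ = ρ₀ exp(−z/H).
z/H = 5310.0/15752 = 0.33710; exp(−0.33710) = 0.71384.
ρ = 0.515 × 0.71384 = 0.36763 kg/m³.

ρ ≈ 0.368 kg/m³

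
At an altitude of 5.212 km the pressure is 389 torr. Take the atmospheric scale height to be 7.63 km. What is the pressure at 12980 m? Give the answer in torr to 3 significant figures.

P ≈ 141 torr

Between two levels, P₂ = P₁ exp(−Δz/H) with Δz = z₂ − z₁.
Δz = 12980 − 5212.0 = 7768.0 m; Δz/H = 7768.0/7630.0 = 1.0181.
P₂ = 389 × exp(−1.0181) = 389 × 0.36128 = 140.54 torr.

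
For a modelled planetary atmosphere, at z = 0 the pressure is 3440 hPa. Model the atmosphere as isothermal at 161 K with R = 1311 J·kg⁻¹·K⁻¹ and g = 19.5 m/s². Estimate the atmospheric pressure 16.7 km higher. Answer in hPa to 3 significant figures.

Scale height: H = RT/g = 1311 × 161 / 19.5 = 10824 m.
Barometric formula: P = P₀ exp(−z/H).
z/H = 16700/10824 = 1.5429; exp(−1.5429) = 0.21376.
P = 3440 × 0.21376 = 735.33 hPa.

P ≈ 735 hPa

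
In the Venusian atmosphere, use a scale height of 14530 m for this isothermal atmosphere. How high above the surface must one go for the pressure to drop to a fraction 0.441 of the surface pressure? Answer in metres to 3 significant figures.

z ≈ 11900 m

Set P/P₀ = exp(−z/H) = 0.441, so z = −H ln(0.441).
−ln(0.441) = 0.81871; z = 14530 × 0.81871 = 11896 m.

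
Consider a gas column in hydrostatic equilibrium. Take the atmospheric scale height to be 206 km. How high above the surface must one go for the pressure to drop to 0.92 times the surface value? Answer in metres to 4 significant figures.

z ≈ 17180 m

Set P/P₀ = exp(−z/H) = 0.92, so z = −H ln(0.92).
−ln(0.92) = 0.083382; z = 206000 × 0.083382 = 17177 m.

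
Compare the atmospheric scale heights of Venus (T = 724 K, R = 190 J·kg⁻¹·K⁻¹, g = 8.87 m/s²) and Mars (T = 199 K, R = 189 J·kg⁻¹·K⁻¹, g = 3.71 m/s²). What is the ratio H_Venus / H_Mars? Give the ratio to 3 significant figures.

H = RT/g for each body.
H_Venus = 190 × 724 / 8.87 = 15508 m.
H_Mars = 189 × 199 / 3.71 = 10138 m.
H_Venus/H_Mars = 15508/10138 = 1.5297.

H_Venus/H_Mars ≈ 1.53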